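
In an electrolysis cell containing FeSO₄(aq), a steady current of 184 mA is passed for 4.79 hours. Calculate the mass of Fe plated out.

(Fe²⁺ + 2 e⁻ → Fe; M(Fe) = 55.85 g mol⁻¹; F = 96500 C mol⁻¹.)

0.918 g

Q = I·t = 0.1840 A × 17244 s = 3173 C.
n(e⁻) = Q/F = 3173 / 96500 = 0.03288 mol.
Fe²⁺ + 2 e⁻ → Fe, so n(Fe) = n(e⁻)/2 = 0.01644 mol.
m = n·M = 0.01644 × 55.85 = 0.918 g.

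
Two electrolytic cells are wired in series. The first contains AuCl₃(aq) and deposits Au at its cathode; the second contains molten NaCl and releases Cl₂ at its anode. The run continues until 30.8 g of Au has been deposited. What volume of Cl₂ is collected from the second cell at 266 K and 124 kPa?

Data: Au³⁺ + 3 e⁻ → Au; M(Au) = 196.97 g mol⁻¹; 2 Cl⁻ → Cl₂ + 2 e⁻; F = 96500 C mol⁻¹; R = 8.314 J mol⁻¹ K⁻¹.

4.18 L

n(Au) = 30.8 / 196.97 = 0.1564 mol, so n(e⁻) = 3 × 0.1564 = 0.4691 mol.
The cells are in series, so the same 0.4691 mol of electrons passes through the second cell.
2 Cl⁻ → Cl₂ + 2 e⁻ — 2 mol e⁻ per mol Cl₂, so n(Cl₂) = 0.4691/2 = 0.2346 mol.
V = nRT/P = (0.2346 × 8.314 × 266) / (124 × 10³) = 0.00418 m³ = 4.18 L.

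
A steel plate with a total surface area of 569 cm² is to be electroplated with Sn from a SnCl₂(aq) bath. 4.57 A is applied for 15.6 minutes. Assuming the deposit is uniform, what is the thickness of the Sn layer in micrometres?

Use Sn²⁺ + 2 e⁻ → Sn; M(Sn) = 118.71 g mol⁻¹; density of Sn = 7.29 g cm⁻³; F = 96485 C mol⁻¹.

Q = I·t = 4.570 × 936.00 = 4278 C; n(e⁻) = 0.04433 mol.
n(Sn) = n(e⁻)/2 = 0.02217 mol, so m = 0.02217 × 118.71 = 2.631 g.
Volume = m/ρ = 2.631 / 7.29 = 0.3610 cm³.
Thickness = V/A = 0.3610 / 569 = 6.34 × 10⁻⁴ cm = 6.34 μm.

6.34 μm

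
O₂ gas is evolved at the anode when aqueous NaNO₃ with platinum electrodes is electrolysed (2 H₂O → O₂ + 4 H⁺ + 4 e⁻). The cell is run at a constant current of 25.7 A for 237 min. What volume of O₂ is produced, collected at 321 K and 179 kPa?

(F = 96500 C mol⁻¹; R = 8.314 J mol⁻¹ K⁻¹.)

14.1 L

Q = I·t = 25.70 A × 14220 s = 365500 C.
n(e⁻) = Q/F = 365500 / 96500 = 3.787 mol.
4 electrons are transferred per O₂ molecule, so n(O₂) = 3.787 / 4 = 0.9468 mol.
V = nRT/P = (0.9468 × 8.314 × 321) / (179 × 10³ Pa) = 0.0141 m³ = 14.1 L.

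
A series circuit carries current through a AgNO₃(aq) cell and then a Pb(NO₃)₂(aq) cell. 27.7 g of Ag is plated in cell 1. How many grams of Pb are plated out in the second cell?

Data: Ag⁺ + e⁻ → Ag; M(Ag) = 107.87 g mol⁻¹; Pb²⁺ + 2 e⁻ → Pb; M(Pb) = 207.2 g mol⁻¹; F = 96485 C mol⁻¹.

26.6 g

n(Ag) = 27.7 / 107.87 = 0.2568 mol.
Since Ag⁺ + e⁻ → Ag, n(e⁻) passed = 1 × 0.2568 = 0.2568 mol.
Cells in series carry the same charge, so the same 0.2568 mol of electrons passes through cell 2.
Pb²⁺ + 2 e⁻ → Pb, so n(Pb) = 0.2568 / 2 = 0.1284 mol.
m(Pb) = 0.1284 × 207.2 = 26.6 g.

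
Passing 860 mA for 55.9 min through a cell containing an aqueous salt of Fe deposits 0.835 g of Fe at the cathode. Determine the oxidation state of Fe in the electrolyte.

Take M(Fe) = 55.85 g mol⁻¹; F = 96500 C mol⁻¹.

Q = I·t = 0.8600 A × 3354.0 s = 2884 C, so n(e⁻) = 2884/96500 = 0.02989 mol.
n(Fe) deposited = 0.835 / 55.85 = 0.01495 mol.
Electrons per atom = n(e⁻)/n(Fe) = 0.02989 / 0.01495 = 2.00 ≈ 2, so the ion is Fe²⁺.

+2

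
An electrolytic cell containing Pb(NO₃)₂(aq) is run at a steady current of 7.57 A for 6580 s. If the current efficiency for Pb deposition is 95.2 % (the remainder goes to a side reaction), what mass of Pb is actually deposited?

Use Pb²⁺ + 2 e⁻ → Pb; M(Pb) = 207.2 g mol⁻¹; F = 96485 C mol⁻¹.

50.9 g

Q = I·t = 7.570 × 6580.0 = 49810 C.
n(e⁻) = 49810/96485 = 0.5163 mol; theoretically n(Pb) = 0.5163/2 = 0.2581 mol, m_theo = 53.48 g.
At 95.2 % efficiency, m_actual = 0.952 × 53.48 = 50.9 g.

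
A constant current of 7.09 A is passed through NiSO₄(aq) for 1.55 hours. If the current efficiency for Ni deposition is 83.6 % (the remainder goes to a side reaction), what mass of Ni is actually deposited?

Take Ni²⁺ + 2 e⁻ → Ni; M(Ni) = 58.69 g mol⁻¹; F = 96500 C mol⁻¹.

10.1 g

Q = I·t = 7.090 × 5580.0 = 39560 C.
n(e⁻) = 39560/96500 = 0.4100 mol; theoretically n(Ni) = 0.4100/2 = 0.2050 mol, m_theo = 12.03 g.
At 83.6 % efficiency, m_actual = 0.836 × 12.03 = 10.1 g.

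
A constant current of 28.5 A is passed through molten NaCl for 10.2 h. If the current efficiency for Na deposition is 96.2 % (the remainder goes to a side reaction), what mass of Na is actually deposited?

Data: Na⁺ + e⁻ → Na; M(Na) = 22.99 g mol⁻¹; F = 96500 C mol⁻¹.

Q = I·t = 28.50 × 36720 = 1047000 C.
n(e⁻) = 1047000/96500 = 10.84 mol; theoretically n(Na) = 10.84/1 = 10.84 mol, m_theo = 249.3 g.
At 96.2 % efficiency, m_actual = 0.962 × 249.3 = 240 g.

240 g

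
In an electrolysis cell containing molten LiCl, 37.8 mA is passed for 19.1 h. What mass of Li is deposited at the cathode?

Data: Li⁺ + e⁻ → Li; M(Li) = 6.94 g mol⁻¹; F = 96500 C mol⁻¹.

0.187 g

Q = I·t = 0.03780 A × 68760 s = 2599 C.
n(e⁻) = Q/F = 2599 / 96500 = 0.02693 mol.
Li⁺ + e⁻ → Li, so n(Li) = n(e⁻)/1 = 0.02693 mol.
m = n·M = 0.02693 × 6.94 = 0.187 g.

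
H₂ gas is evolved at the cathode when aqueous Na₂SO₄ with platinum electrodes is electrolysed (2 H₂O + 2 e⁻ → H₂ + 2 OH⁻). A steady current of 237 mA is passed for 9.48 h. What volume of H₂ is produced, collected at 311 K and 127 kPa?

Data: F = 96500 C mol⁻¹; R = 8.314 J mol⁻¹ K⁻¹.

Q = I·t = 0.2370 A × 34128 s = 8088 C.
n(e⁻) = Q/F = 8088 / 96500 = 0.08382 mol.
2 electrons are transferred per H₂ molecule, so n(H₂) = 0.08382 / 2 = 0.04191 mol.
V = nRT/P = (0.04191 × 8.314 × 311) / (127 × 10³ Pa) = 8.53 × 10⁻⁴ m³ = 0.853 L.

0.853 L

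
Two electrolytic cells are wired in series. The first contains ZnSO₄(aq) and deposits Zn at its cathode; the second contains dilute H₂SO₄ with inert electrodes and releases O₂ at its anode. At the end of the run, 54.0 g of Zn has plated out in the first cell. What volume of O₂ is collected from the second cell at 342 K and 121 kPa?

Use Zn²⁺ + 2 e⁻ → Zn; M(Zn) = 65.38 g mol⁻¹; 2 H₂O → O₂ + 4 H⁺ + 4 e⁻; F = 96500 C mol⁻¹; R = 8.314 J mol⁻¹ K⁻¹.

n(Zn) = 54.0 / 65.38 = 0.8259 mol, so n(e⁻) = 2 × 0.8259 = 1.652 mol.
The cells are in series, so the same 1.652 mol of electrons passes through the second cell.
2 H₂O → O₂ + 4 H⁺ + 4 e⁻ — 4 mol e⁻ per mol O₂, so n(O₂) = 1.652/4 = 0.4130 mol.
V = nRT/P = (0.4130 × 8.314 × 342) / (121 × 10³) = 0.00970 m³ = 9.70 L.

9.70 L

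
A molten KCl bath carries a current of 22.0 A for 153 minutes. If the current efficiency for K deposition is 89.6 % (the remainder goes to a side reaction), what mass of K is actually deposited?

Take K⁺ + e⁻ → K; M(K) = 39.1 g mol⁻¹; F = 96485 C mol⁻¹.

73.3 g

Q = I·t = 22.00 × 9180.0 = 202000 C.
n(e⁻) = 202000/96485 = 2.093 mol; theoretically n(K) = 2.093/1 = 2.093 mol, m_theo = 81.84 g.
At 89.6 % efficiency, m_actual = 0.896 × 81.84 = 73.3 g.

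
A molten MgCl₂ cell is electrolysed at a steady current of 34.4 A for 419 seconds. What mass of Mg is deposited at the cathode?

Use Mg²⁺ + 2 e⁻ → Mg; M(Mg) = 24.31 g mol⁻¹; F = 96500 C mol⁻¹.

Q = I·t = 34.40 A × 419.00 s = 14410 C.
n(e⁻) = Q/F = 14410 / 96500 = 0.1494 mol.
Mg²⁺ + 2 e⁻ → Mg, so n(Mg) = n(e⁻)/2 = 0.07468 mol.
m = n·M = 0.07468 × 24.31 = 1.82 g.

1.82 g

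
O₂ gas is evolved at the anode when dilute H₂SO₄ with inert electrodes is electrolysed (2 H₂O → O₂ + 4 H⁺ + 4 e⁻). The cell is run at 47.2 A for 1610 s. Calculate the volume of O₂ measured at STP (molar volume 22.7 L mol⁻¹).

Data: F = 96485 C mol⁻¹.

4.47 L

Q = I·t = 47.20 A × 1610.0 s = 75990 C.
n(e⁻) = Q/F = 75990 / 96485 = 0.7876 mol.
4 electrons are transferred per O₂ molecule, so n(O₂) = 0.7876 / 4 = 0.1969 mol.
V = n × V_m = 0.1969 × 22.7 = 4.47 L.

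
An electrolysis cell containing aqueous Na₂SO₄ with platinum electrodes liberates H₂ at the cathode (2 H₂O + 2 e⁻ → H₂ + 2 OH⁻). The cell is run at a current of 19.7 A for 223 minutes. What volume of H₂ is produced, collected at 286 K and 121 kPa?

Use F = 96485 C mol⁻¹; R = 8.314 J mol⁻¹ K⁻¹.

Q = I·t = 19.70 A × 13380 s = 263600 C.
n(e⁻) = Q/F = 263600 / 96485 = 2.732 mol.
2 electrons are transferred per H₂ molecule, so n(H₂) = 2.732 / 2 = 1.366 mol.
V = nRT/P = (1.366 × 8.314 × 286) / (121 × 10³ Pa) = 0.0268 m³ = 26.8 L.

26.8 L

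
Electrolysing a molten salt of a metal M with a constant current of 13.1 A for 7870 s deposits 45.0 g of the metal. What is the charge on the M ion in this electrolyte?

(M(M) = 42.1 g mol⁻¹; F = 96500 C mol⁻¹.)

+1

Q = I·t = 13.10 A × 7870.0 s = 103100 C, so n(e⁻) = 103100/96500 = 1.068 mol.
n(M) deposited = 45.0 / 42.1 = 1.069 mol.
Electrons per atom = n(e⁻)/n(M) = 1.068 / 1.069 = 1.00 ≈ 1, so the ion is M⁺.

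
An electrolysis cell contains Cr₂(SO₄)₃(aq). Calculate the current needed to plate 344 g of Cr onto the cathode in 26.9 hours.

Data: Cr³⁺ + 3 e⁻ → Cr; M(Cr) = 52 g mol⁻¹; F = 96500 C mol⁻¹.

19.8 A

n(Cr) = 344 / 52 = 6.615 mol.
n(e⁻) = 3 × 6.615 = 19.85 mol.
Q = n(e⁻)·F = 19.85 × 96500 = 1915000 C.
I = Q/t = 1915000 / 96840 s = 19.8 A.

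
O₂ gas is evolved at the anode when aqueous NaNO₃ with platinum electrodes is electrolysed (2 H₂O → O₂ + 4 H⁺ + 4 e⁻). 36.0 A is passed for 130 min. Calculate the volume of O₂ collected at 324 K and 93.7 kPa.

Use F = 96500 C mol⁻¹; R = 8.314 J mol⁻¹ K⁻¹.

20.9 L

Q = I·t = 36.00 A × 7800.0 s = 280800 C.
n(e⁻) = Q/F = 280800 / 96500 = 2.910 mol.
4 electrons are transferred per O₂ molecule, so n(O₂) = 2.910 / 4 = 0.7275 mol.
V = nRT/P = (0.7275 × 8.314 × 324) / (93.7 × 10³ Pa) = 0.0209 m³ = 20.9 L.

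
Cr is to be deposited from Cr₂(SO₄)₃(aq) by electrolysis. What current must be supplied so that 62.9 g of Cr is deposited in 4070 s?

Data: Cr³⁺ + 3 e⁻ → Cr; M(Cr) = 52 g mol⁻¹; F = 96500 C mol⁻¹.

86.0 A

n(Cr) = 62.9 / 52 = 1.210 mol.
n(e⁻) = 3 × 1.210 = 3.629 mol.
Q = n(e⁻)·F = 3.629 × 96500 = 350200 C.
I = Q/t = 350200 / 4070.0 s = 86.0 A.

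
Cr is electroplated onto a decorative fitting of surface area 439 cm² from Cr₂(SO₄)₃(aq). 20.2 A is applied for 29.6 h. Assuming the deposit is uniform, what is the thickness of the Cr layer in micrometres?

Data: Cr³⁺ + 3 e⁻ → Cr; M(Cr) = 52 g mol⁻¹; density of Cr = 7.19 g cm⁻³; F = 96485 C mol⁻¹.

Q = I·t = 20.20 × 106560 = 2153000 C; n(e⁻) = 22.31 mol.
n(Cr) = n(e⁻)/3 = 7.436 mol, so m = 7.436 × 52 = 386.7 g.
Volume = m/ρ = 386.7 / 7.19 = 53.78 cm³.
Thickness = V/A = 53.78 / 439 = 0.123 cm = 1230 μm.

1230 μm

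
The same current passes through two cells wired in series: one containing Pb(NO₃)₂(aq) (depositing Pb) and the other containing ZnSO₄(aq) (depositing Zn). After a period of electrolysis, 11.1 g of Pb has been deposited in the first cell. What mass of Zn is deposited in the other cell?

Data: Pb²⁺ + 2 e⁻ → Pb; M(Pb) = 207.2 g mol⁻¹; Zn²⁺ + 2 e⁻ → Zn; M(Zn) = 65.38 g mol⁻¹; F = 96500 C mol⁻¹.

n(Pb) = 11.1 / 207.2 = 0.05357 mol.
Since Pb²⁺ + 2 e⁻ → Pb, n(e⁻) passed = 2 × 0.05357 = 0.1071 mol.
Cells in series carry the same charge, so the same 0.1071 mol of electrons passes through cell 2.
Zn²⁺ + 2 e⁻ → Zn, so n(Zn) = 0.1071 / 2 = 0.05357 mol.
m(Zn) = 0.05357 × 65.38 = 3.50 g.

3.50 g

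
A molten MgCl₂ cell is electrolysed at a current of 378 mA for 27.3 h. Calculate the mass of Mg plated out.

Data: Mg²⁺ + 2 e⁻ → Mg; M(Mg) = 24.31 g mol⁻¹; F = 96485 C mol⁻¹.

4.68 g

Q = I·t = 0.3780 A × 98280 s = 37150 C.
n(e⁻) = Q/F = 37150 / 96485 = 0.3850 mol.
Mg²⁺ + 2 e⁻ → Mg, so n(Mg) = n(e⁻)/2 = 0.1925 mol.
m = n·M = 0.1925 × 24.31 = 4.68 g.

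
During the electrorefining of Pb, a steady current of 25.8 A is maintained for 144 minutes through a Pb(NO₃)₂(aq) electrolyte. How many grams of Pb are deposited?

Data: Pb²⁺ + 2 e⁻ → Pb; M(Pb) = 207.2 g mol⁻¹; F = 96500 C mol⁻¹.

Q = I·t = 25.80 A × 8640.0 s = 222900 C.
n(e⁻) = Q/F = 222900 / 96500 = 2.310 mol.
Pb²⁺ + 2 e⁻ → Pb, so n(Pb) = n(e⁻)/2 = 1.155 mol.
m = n·M = 1.155 × 207.2 = 239 g.

239 g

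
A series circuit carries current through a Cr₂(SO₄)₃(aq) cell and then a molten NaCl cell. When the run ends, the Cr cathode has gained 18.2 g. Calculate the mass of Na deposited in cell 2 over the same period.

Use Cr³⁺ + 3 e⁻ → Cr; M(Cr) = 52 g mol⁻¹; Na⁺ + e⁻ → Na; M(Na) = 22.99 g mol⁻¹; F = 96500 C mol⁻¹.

24.1 g

n(Cr) = 18.2 / 52 = 0.3500 mol.
Since Cr³⁺ + 3 e⁻ → Cr, n(e⁻) passed = 3 × 0.3500 = 1.050 mol.
Cells in series carry the same charge, so the same 1.050 mol of electrons passes through cell 2.
Na⁺ + e⁻ → Na, so n(Na) = 1.050 / 1 = 1.050 mol.
m(Na) = 1.050 × 22.99 = 24.1 g.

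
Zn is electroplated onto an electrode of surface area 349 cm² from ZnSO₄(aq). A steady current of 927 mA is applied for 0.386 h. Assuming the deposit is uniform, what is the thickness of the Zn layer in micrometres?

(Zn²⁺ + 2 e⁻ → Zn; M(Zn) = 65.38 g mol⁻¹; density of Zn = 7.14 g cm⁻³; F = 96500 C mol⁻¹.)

Q = I·t = 0.9270 × 1389.6 = 1288 C; n(e⁻) = 0.01335 mol.
n(Zn) = n(e⁻)/2 = 0.006674 mol, so m = 0.006674 × 65.38 = 0.4364 g.
Volume = m/ρ = 0.4364 / 7.14 = 0.06112 cm³.
Thickness = V/A = 0.06112 / 349 = 1.75 × 10⁻⁴ cm = 1.75 μm.

1.75 μm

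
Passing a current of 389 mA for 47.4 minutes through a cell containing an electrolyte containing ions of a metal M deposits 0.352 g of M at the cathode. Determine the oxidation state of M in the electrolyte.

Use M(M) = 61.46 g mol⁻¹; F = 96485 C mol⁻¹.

+2

Q = I·t = 0.3890 A × 2844.0 s = 1106 C, so n(e⁻) = 1106/96485 = 0.01147 mol.
n(M) deposited = 0.352 / 61.46 = 0.005727 mol.
Electrons per atom = n(e⁻)/n(M) = 0.01147 / 0.005727 = 2.00 ≈ 2, so the ion is M²⁺.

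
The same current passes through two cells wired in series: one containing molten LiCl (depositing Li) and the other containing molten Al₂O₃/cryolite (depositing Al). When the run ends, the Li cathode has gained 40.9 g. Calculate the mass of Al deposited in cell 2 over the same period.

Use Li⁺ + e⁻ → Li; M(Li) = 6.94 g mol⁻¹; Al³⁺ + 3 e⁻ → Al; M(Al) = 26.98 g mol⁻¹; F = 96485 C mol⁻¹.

53.0 g

n(Li) = 40.9 / 6.94 = 5.893 mol.
Since Li⁺ + e⁻ → Li, n(e⁻) passed = 1 × 5.893 = 5.893 mol.
Cells in series carry the same charge, so the same 5.893 mol of electrons passes through cell 2.
Al³⁺ + 3 e⁻ → Al, so n(Al) = 5.893 / 3 = 1.964 mol.
m(Al) = 1.964 × 26.98 = 53.0 g.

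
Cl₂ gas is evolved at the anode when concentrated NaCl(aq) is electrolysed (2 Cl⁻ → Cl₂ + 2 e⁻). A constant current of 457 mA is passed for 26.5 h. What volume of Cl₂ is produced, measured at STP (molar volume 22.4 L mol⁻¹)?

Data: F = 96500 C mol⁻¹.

5.06 L

Q = I·t = 0.4570 A × 95400 s = 43600 C.
n(e⁻) = Q/F = 43600 / 96500 = 0.4518 mol.
2 electrons are transferred per Cl₂ molecule, so n(Cl₂) = 0.4518 / 2 = 0.2259 mol.
V = n × V_m = 0.2259 × 22.4 = 5.06 L.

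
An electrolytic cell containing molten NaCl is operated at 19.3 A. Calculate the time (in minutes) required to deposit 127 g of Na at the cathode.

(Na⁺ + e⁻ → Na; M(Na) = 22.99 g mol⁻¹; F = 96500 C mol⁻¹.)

n(Na) = m/M = 127 / 22.99 = 5.524 mol.
Each Na atom requires 1 electron, so n(e⁻) = 1 × 5.524 = 5.524 mol.
Q = n(e⁻)·F = 5.524 × 96500 = 533100 C.
t = Q/I = 533100 / 19.30 A = 27620 s = 460 min.

460 min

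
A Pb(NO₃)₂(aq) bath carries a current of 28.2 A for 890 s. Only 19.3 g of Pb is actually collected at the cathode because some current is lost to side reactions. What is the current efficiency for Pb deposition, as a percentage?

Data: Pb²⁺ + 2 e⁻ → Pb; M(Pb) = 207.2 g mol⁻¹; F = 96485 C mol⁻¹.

Q = I·t = 28.20 × 890.00 = 25100 C; n(e⁻) = 25100/96485 = 0.2601 mol.
Theoretical n(Pb) = n(e⁻)/2 = 0.1301 mol, i.e. m_theo = 0.1301 × 207.2 = 26.95 g.
Efficiency = m_actual / m_theo = 19.3 / 26.95 = 71.6 %.

71.6 %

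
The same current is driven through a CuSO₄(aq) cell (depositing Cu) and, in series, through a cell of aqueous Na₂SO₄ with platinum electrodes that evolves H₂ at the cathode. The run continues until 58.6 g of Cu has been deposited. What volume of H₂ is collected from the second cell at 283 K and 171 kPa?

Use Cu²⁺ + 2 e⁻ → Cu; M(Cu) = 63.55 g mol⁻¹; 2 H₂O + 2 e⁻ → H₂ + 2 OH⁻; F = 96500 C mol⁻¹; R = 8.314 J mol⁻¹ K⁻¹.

n(Cu) = 58.6 / 63.55 = 0.9221 mol, so n(e⁻) = 2 × 0.9221 = 1.844 mol.
The cells are in series, so the same 1.844 mol of electrons passes through the second cell.
2 H₂O + 2 e⁻ → H₂ + 2 OH⁻ — 2 mol e⁻ per mol H₂, so n(H₂) = 1.844/2 = 0.9221 mol.
V = nRT/P = (0.9221 × 8.314 × 283) / (171 × 10³) = 0.0127 m³ = 12.7 L.

12.7 L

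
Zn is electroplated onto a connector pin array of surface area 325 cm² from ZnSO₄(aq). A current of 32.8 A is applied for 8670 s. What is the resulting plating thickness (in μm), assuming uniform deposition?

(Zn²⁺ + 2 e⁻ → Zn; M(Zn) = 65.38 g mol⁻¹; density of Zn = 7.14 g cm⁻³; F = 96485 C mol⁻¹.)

Q = I·t = 32.80 × 8670.0 = 284400 C; n(e⁻) = 2.947 mol.
n(Zn) = n(e⁻)/2 = 1.474 mol, so m = 1.474 × 65.38 = 96.35 g.
Volume = m/ρ = 96.35 / 7.14 = 13.49 cm³.
Thickness = V/A = 13.49 / 325 = 0.0415 cm = 415 μm.

415 μm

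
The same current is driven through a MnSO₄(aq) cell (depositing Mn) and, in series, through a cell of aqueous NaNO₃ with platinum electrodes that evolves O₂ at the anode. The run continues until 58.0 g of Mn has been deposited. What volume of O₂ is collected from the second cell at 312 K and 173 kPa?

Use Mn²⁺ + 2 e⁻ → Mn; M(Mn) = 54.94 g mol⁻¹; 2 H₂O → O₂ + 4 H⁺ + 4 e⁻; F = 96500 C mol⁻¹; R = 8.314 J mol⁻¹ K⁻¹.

7.91 L

n(Mn) = 58.0 / 54.94 = 1.056 mol, so n(e⁻) = 2 × 1.056 = 2.111 mol.
The cells are in series, so the same 2.111 mol of electrons passes through the second cell.
2 H₂O → O₂ + 4 H⁺ + 4 e⁻ — 4 mol e⁻ per mol O₂, so n(O₂) = 2.111/4 = 0.5278 mol.
V = nRT/P = (0.5278 × 8.314 × 312) / (173 × 10³) = 0.00791 m³ = 7.91 L.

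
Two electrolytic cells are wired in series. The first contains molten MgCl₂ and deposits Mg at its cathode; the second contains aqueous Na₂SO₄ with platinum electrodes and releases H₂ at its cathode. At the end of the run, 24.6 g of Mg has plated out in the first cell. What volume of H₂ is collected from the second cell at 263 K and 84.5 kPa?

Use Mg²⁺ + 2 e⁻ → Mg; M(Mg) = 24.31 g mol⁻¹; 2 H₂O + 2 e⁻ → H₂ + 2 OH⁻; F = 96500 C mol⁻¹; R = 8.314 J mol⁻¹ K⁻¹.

26.2 L

n(Mg) = 24.6 / 24.31 = 1.012 mol, so n(e⁻) = 2 × 1.012 = 2.024 mol.
The cells are in series, so the same 2.024 mol of electrons passes through the second cell.
2 H₂O + 2 e⁻ → H₂ + 2 OH⁻ — 2 mol e⁻ per mol H₂, so n(H₂) = 2.024/2 = 1.012 mol.
V = nRT/P = (1.012 × 8.314 × 263) / (84.5 × 10³) = 0.0262 m³ = 26.2 L.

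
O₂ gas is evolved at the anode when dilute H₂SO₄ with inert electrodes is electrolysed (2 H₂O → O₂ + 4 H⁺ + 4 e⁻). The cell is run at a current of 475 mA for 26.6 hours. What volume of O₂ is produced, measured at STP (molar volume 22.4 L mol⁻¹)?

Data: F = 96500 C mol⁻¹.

2.64 L

Q = I·t = 0.4750 A × 95760 s = 45490 C.
n(e⁻) = Q/F = 45490 / 96500 = 0.4714 mol.
4 electrons are transferred per O₂ molecule, so n(O₂) = 0.4714 / 4 = 0.1178 mol.
V = n × V_m = 0.1178 × 22.4 = 2.64 L.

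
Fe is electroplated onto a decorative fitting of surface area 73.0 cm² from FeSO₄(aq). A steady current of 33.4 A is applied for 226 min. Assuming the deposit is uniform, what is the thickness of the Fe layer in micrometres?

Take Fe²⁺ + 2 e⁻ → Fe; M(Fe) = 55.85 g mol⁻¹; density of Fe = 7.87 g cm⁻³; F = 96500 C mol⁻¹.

2280 μm

Q = I·t = 33.40 × 13560 = 452900 C; n(e⁻) = 4.693 mol.
n(Fe) = n(e⁻)/2 = 2.347 mol, so m = 2.347 × 55.85 = 131.1 g.
Volume = m/ρ = 131.1 / 7.87 = 16.65 cm³.
Thickness = V/A = 16.65 / 73.0 = 0.228 cm = 2280 μm.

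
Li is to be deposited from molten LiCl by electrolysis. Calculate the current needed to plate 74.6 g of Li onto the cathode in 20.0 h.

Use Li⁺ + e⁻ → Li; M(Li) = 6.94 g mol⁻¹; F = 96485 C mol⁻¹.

14.4 A

n(Li) = 74.6 / 6.94 = 10.75 mol.
n(e⁻) = 1 × 10.75 = 10.75 mol.
Q = n(e⁻)·F = 10.75 × 96485 = 1037000 C.
I = Q/t = 1037000 / 72000 s = 14.4 A.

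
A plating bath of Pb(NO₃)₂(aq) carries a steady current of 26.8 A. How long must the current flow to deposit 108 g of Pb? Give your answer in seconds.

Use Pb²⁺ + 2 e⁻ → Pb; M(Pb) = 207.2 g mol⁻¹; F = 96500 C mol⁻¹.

n(Pb) = m/M = 108 / 207.2 = 0.5212 mol.
Each Pb atom requires 2 electrons, so n(e⁻) = 2 × 0.5212 = 1.042 mol.
Q = n(e⁻)·F = 1.042 × 96500 = 100600 C.
t = Q/I = 100600 / 26.80 A = 3754 s.

3750 s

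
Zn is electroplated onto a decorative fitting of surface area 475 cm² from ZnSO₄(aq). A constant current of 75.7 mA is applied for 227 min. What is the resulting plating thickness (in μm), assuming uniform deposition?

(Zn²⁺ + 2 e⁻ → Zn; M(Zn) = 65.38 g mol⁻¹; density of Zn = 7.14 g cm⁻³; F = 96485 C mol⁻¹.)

1.03 μm

Q = I·t = 0.07570 × 13620 = 1031 C; n(e⁻) = 0.01069 mol.
n(Zn) = n(e⁻)/2 = 0.005343 mol, so m = 0.005343 × 65.38 = 0.3493 g.
Volume = m/ρ = 0.3493 / 7.14 = 0.04892 cm³.
Thickness = V/A = 0.04892 / 475 = 1.03 × 10⁻⁴ cm = 1.03 μm.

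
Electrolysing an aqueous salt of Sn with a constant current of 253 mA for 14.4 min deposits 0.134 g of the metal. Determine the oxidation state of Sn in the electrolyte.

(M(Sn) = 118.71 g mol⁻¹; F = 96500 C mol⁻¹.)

Q = I·t = 0.2530 A × 864.00 s = 218.6 C, so n(e⁻) = 218.6/96500 = 0.002265 mol.
n(Sn) deposited = 0.134 / 118.71 = 0.001129 mol.
Electrons per atom = n(e⁻)/n(Sn) = 0.002265 / 0.001129 = 2.01 ≈ 2, so the ion is Sn²⁺.

+2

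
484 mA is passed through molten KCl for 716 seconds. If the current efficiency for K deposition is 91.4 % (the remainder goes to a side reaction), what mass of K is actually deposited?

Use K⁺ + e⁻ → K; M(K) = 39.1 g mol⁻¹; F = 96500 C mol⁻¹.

Q = I·t = 0.4840 × 716.00 = 346.5 C.
n(e⁻) = 346.5/96500 = 0.003591 mol; theoretically n(K) = 0.003591/1 = 0.003591 mol, m_theo = 0.1404 g.
At 91.4 % efficiency, m_actual = 0.914 × 0.1404 = 0.128 g.

0.128 g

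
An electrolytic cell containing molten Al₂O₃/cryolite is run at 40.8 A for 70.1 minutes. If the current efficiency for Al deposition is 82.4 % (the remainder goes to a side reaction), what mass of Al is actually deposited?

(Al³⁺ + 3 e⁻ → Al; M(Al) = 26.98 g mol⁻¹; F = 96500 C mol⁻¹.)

13.2 g

Q = I·t = 40.80 × 4206.0 = 171600 C.
n(e⁻) = 171600/96500 = 1.778 mol; theoretically n(Al) = 1.778/3 = 0.5928 mol, m_theo = 15.99 g.
At 82.4 % efficiency, m_actual = 0.824 × 15.99 = 13.2 g.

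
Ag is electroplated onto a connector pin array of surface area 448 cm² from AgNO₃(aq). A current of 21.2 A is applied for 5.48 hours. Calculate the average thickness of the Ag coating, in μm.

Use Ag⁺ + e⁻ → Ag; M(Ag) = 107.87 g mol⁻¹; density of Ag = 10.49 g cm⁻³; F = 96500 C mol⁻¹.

Q = I·t = 21.20 × 19728 = 418200 C; n(e⁻) = 4.334 mol.
n(Ag) = n(e⁻)/1 = 4.334 mol, so m = 4.334 × 107.87 = 467.5 g.
Volume = m/ρ = 467.5 / 10.49 = 44.57 cm³.
Thickness = V/A = 44.57 / 448 = 0.0995 cm = 995 μm.

995 μm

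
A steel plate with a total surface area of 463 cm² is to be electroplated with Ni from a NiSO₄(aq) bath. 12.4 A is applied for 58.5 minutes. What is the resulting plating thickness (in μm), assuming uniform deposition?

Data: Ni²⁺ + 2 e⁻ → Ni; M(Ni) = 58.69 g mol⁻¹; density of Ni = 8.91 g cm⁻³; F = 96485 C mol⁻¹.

Q = I·t = 12.40 × 3510.0 = 43520 C; n(e⁻) = 0.4511 mol.
n(Ni) = n(e⁻)/2 = 0.2255 mol, so m = 0.2255 × 58.69 = 13.24 g.
Volume = m/ρ = 13.24 / 8.91 = 1.486 cm³.
Thickness = V/A = 1.486 / 463 = 0.00321 cm = 32.1 μm.

32.1 μm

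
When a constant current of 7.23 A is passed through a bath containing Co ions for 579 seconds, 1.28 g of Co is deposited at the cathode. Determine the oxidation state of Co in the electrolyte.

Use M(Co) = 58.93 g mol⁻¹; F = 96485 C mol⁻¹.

+2

Q = I·t = 7.230 A × 579.00 s = 4186 C, so n(e⁻) = 4186/96485 = 0.04339 mol.
n(Co) deposited = 1.28 / 58.93 = 0.02172 mol.
Electrons per atom = n(e⁻)/n(Co) = 0.04339 / 0.02172 = 2.00 ≈ 2, so the ion is Co²⁺.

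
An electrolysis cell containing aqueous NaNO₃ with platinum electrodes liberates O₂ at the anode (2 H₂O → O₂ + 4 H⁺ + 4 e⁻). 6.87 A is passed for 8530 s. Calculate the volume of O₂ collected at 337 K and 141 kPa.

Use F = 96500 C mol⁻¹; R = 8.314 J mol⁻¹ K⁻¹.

Q = I·t = 6.870 A × 8530.0 s = 58600 C.
n(e⁻) = Q/F = 58600 / 96500 = 0.6073 mol.
4 electrons are transferred per O₂ molecule, so n(O₂) = 0.6073 / 4 = 0.1518 mol.
V = nRT/P = (0.1518 × 8.314 × 337) / (141 × 10³ Pa) = 0.00302 m³ = 3.02 L.

3.02 L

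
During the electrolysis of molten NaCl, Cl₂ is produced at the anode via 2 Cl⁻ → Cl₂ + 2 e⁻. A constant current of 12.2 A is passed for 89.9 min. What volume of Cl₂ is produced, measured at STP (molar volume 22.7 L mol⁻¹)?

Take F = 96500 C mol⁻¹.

Q = I·t = 12.20 A × 5394.0 s = 65810 C.
n(e⁻) = Q/F = 65810 / 96500 = 0.6819 mol.
2 electrons are transferred per Cl₂ molecule, so n(Cl₂) = 0.6819 / 2 = 0.3410 mol.
V = n × V_m = 0.3410 × 22.7 = 7.74 L.

7.74 L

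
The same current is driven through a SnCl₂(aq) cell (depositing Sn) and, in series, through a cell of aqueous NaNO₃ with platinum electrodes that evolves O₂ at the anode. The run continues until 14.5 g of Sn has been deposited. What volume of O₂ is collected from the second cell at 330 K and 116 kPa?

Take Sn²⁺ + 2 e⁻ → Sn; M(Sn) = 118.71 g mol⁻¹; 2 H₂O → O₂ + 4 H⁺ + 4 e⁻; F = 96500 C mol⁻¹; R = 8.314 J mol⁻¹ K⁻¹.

n(Sn) = 14.5 / 118.71 = 0.1221 mol, so n(e⁻) = 2 × 0.1221 = 0.2443 mol.
The cells are in series, so the same 0.2443 mol of electrons passes through the second cell.
2 H₂O → O₂ + 4 H⁺ + 4 e⁻ — 4 mol e⁻ per mol O₂, so n(O₂) = 0.2443/4 = 0.06107 mol.
V = nRT/P = (0.06107 × 8.314 × 330) / (116 × 10³) = 0.00144 m³ = 1.44 L.

1.44 L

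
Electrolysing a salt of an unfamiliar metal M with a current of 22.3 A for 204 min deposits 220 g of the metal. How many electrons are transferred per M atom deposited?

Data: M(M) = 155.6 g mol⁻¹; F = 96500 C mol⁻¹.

Q = I·t = 22.30 A × 12240 s = 273000 C, so n(e⁻) = 273000/96500 = 2.829 mol.
n(M) deposited = 220 / 155.6 = 1.414 mol.
Electrons per atom = n(e⁻)/n(M) = 2.829 / 1.414 = 2.00 ≈ 2, so the ion is M²⁺.

2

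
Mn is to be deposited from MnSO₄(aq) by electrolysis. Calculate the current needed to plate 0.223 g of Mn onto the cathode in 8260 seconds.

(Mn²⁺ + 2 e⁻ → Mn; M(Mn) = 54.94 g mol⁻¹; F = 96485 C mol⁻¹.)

n(Mn) = 0.223 / 54.94 = 0.004059 mol.
n(e⁻) = 2 × 0.004059 = 0.008118 mol.
Q = n(e⁻)·F = 0.008118 × 96485 = 783.3 C.
I = Q/t = 783.3 / 8260.0 s = 0.0948 A.

0.0948 A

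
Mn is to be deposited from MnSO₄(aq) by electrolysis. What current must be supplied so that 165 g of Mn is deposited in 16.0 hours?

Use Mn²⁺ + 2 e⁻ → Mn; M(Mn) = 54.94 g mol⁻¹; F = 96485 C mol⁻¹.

n(Mn) = 165 / 54.94 = 3.003 mol.
n(e⁻) = 2 × 3.003 = 6.007 mol.
Q = n(e⁻)·F = 6.007 × 96485 = 579500 C.
I = Q/t = 579500 / 57600 s = 10.1 A.

10.1 A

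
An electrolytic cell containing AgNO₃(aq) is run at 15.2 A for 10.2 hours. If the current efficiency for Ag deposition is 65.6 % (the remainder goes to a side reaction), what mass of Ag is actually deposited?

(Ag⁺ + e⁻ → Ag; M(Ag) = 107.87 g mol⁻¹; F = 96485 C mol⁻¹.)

409 g

Q = I·t = 15.20 × 36720 = 558100 C.
n(e⁻) = 558100/96485 = 5.785 mol; theoretically n(Ag) = 5.785/1 = 5.785 mol, m_theo = 624.0 g.
At 65.6 % efficiency, m_actual = 0.656 × 624.0 = 409 g.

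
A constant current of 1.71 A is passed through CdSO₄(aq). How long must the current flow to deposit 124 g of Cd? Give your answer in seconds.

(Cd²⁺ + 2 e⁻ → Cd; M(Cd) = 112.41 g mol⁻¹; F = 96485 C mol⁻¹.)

1.24 × 10⁵ s

n(Cd) = m/M = 124 / 112.41 = 1.103 mol.
Each Cd atom requires 2 electrons, so n(e⁻) = 2 × 1.103 = 2.206 mol.
Q = n(e⁻)·F = 2.206 × 96485 = 212900 C.
t = Q/I = 212900 / 1.710 A = 124500 s.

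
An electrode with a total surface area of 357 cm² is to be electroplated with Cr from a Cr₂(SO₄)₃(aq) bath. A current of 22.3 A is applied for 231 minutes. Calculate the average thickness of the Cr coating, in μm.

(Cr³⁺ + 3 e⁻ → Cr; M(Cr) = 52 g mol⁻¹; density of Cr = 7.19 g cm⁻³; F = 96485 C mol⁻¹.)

216 μm

Q = I·t = 22.30 × 13860 = 309100 C; n(e⁻) = 3.203 mol.
n(Cr) = n(e⁻)/3 = 1.068 mol, so m = 1.068 × 52 = 55.53 g.
Volume = m/ρ = 55.53 / 7.19 = 7.723 cm³.
Thickness = V/A = 7.723 / 357 = 0.0216 cm = 216 μm.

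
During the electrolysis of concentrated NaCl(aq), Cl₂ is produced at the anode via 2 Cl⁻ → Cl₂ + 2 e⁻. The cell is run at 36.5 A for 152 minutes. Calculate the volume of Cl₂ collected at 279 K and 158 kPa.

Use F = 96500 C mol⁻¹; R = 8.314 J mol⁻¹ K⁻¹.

Q = I·t = 36.50 A × 9120.0 s = 332900 C.
n(e⁻) = Q/F = 332900 / 96500 = 3.450 mol.
2 electrons are transferred per Cl₂ molecule, so n(Cl₂) = 3.450 / 2 = 1.725 mol.
V = nRT/P = (1.725 × 8.314 × 279) / (158 × 10³ Pa) = 0.0253 m³ = 25.3 L.

25.3 L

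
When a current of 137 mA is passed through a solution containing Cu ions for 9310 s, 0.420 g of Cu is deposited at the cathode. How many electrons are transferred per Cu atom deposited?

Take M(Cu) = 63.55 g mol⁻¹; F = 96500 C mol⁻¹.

2

Q = I·t = 0.1370 A × 9310.0 s = 1275 C, so n(e⁻) = 1275/96500 = 0.01322 mol.
n(Cu) deposited = 0.420 / 63.55 = 0.006609 mol.
Electrons per atom = n(e⁻)/n(Cu) = 0.01322 / 0.006609 = 2.00 ≈ 2, so the ion is Cu²⁺.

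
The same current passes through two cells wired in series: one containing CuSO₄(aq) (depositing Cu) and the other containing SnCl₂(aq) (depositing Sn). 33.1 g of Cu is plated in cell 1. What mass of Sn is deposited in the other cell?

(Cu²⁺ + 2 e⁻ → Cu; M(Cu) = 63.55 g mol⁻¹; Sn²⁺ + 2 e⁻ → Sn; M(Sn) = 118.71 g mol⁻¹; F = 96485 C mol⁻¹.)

n(Cu) = 33.1 / 63.55 = 0.5208 mol.
Since Cu²⁺ + 2 e⁻ → Cu, n(e⁻) passed = 2 × 0.5208 = 1.042 mol.
Cells in series carry the same charge, so the same 1.042 mol of electrons passes through cell 2.
Sn²⁺ + 2 e⁻ → Sn, so n(Sn) = 1.042 / 2 = 0.5208 mol.
m(Sn) = 0.5208 × 118.71 = 61.8 g.

61.8 g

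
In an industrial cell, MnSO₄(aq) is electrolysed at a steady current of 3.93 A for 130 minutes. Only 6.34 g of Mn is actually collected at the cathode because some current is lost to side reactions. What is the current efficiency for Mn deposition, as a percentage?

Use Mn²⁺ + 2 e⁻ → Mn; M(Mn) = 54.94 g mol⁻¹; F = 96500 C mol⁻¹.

72.7 %

Q = I·t = 3.930 × 7800.0 = 30650 C; n(e⁻) = 30650/96500 = 0.3177 mol.
Theoretical n(Mn) = n(e⁻)/2 = 0.1588 mol, i.e. m_theo = 0.1588 × 54.94 = 8.726 g.
Efficiency = m_actual / m_theo = 6.34 / 8.726 = 72.7 %.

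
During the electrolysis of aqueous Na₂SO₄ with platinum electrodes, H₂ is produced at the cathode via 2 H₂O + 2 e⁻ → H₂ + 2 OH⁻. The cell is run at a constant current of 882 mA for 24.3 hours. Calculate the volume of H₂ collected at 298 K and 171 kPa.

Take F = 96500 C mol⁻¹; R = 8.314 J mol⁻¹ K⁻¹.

5.79 L

Q = I·t = 0.8820 A × 87480 s = 77160 C.
n(e⁻) = Q/F = 77160 / 96500 = 0.7996 mol.
2 electrons are transferred per H₂ molecule, so n(H₂) = 0.7996 / 2 = 0.3998 mol.
V = nRT/P = (0.3998 × 8.314 × 298) / (171 × 10³ Pa) = 0.00579 m³ = 5.79 L.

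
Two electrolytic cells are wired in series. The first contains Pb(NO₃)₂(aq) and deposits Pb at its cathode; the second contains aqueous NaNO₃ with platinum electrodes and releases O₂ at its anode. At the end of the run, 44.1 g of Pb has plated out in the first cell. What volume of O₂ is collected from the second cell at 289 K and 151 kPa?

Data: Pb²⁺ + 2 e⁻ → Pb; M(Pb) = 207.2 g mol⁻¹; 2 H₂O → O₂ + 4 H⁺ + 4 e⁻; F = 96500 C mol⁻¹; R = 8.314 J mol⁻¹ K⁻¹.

n(Pb) = 44.1 / 207.2 = 0.2128 mol, so n(e⁻) = 2 × 0.2128 = 0.4257 mol.
The cells are in series, so the same 0.4257 mol of electrons passes through the second cell.
2 H₂O → O₂ + 4 H⁺ + 4 e⁻ — 4 mol e⁻ per mol O₂, so n(O₂) = 0.4257/4 = 0.1064 mol.
V = nRT/P = (0.1064 × 8.314 × 289) / (151 × 10³) = 0.00169 m³ = 1.69 L.

1.69 L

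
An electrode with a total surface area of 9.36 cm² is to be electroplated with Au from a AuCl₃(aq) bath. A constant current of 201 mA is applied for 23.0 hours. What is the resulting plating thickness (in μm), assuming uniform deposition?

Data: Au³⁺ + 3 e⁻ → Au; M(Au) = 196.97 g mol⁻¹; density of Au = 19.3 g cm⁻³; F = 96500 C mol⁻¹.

627 μm

Q = I·t = 0.2010 × 82800 = 16640 C; n(e⁻) = 0.1725 mol.
n(Au) = n(e⁻)/3 = 0.05749 mol, so m = 0.05749 × 196.97 = 11.32 g.
Volume = m/ρ = 11.32 / 19.3 = 0.5867 cm³.
Thickness = V/A = 0.5867 / 9.36 = 0.0627 cm = 627 μm.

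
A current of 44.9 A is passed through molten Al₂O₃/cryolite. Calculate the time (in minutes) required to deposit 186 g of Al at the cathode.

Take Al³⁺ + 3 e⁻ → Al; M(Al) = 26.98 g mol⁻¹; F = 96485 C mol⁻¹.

741 min

n(Al) = m/M = 186 / 26.98 = 6.894 mol.
Each Al atom requires 3 electrons, so n(e⁻) = 3 × 6.894 = 20.68 mol.
Q = n(e⁻)·F = 20.68 × 96485 = 1996000 C.
t = Q/I = 1996000 / 44.90 A = 44440 s = 741 min.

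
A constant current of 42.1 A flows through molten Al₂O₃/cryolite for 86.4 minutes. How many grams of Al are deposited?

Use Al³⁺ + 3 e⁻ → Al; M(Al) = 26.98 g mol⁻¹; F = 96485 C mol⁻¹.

20.3 g

Q = I·t = 42.10 A × 5184.0 s = 218200 C.
n(e⁻) = Q/F = 218200 / 96485 = 2.262 mol.
Al³⁺ + 3 e⁻ → Al, so n(Al) = n(e⁻)/3 = 0.7540 mol.
m = n·M = 0.7540 × 26.98 = 20.3 g.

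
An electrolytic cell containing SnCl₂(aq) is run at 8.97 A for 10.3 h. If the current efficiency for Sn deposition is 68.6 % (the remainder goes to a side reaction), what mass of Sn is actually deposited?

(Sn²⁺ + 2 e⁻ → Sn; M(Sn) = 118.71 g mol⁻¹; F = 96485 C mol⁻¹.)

140 g

Q = I·t = 8.970 × 37080 = 332600 C.
n(e⁻) = 332600/96485 = 3.447 mol; theoretically n(Sn) = 3.447/2 = 1.724 mol, m_theo = 204.6 g.
At 68.6 % efficiency, m_actual = 0.686 × 204.6 = 140 g.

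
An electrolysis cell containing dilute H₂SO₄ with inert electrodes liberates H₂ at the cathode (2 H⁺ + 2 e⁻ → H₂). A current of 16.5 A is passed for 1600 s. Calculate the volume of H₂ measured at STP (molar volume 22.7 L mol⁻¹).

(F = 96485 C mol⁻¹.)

Q = I·t = 16.50 A × 1600.0 s = 26400 C.
n(e⁻) = Q/F = 26400 / 96485 = 0.2736 mol.
2 electrons are transferred per H₂ molecule, so n(H₂) = 0.2736 / 2 = 0.1368 mol.
V = n × V_m = 0.1368 × 22.7 = 3.11 L.

3.11 L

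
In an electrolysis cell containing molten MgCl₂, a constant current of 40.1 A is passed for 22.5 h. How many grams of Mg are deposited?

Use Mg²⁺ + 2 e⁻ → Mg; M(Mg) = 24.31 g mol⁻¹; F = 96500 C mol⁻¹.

409 g

Q = I·t = 40.10 A × 81000 s = 3248000 C.
n(e⁻) = Q/F = 3248000 / 96500 = 33.66 mol.
Mg²⁺ + 2 e⁻ → Mg, so n(Mg) = n(e⁻)/2 = 16.83 mol.
m = n·M = 16.83 × 24.31 = 409 g.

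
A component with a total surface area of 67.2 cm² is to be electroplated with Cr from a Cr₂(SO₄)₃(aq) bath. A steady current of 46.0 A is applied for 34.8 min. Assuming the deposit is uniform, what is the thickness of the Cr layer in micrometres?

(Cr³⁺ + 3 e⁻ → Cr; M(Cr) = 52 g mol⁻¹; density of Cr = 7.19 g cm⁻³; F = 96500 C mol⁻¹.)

357 μm

Q = I·t = 46.00 × 2088.0 = 96050 C; n(e⁻) = 0.9953 mol.
n(Cr) = n(e⁻)/3 = 0.3318 mol, so m = 0.3318 × 52 = 17.25 g.
Volume = m/ρ = 17.25 / 7.19 = 2.399 cm³.
Thickness = V/A = 2.399 / 67.2 = 0.0357 cm = 357 μm.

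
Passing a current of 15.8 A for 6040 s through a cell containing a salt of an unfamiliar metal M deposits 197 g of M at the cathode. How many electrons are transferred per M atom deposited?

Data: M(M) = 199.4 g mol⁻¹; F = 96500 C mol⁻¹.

1

Q = I·t = 15.80 A × 6040.0 s = 95430 C, so n(e⁻) = 95430/96500 = 0.9889 mol.
n(M) deposited = 197 / 199.4 = 0.9880 mol.
Electrons per atom = n(e⁻)/n(M) = 0.9889 / 0.9880 = 1.00 ≈ 1, so the ion is M⁺.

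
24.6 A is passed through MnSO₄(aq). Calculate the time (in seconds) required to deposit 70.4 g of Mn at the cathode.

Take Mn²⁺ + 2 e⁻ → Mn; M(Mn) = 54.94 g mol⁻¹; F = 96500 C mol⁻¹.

10100 s

n(Mn) = m/M = 70.4 / 54.94 = 1.281 mol.
Each Mn atom requires 2 electrons, so n(e⁻) = 2 × 1.281 = 2.563 mol.
Q = n(e⁻)·F = 2.563 × 96500 = 247300 C.
t = Q/I = 247300 / 24.60 A = 10050 s.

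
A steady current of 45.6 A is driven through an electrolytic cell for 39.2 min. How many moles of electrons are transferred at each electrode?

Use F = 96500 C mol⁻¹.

1.11 mol

Q = I·t = 45.60 A × 2352.0 s = 107300 C.
n(e⁻) = Q/F = 107300 / 96500 = 1.11 mol.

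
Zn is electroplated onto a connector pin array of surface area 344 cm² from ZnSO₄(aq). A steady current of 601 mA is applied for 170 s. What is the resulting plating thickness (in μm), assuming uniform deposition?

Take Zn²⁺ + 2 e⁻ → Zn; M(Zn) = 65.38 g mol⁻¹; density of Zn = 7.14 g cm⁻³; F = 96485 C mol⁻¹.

Q = I·t = 0.6010 × 170.00 = 102.2 C; n(e⁻) = 0.001059 mol.
n(Zn) = n(e⁻)/2 = 0.0005295 mol, so m = 0.0005295 × 65.38 = 0.03462 g.
Volume = m/ρ = 0.03462 / 7.14 = 0.004848 cm³.
Thickness = V/A = 0.004848 / 344 = 1.41 × 10⁻⁵ cm = 0.141 μm.

0.141 μm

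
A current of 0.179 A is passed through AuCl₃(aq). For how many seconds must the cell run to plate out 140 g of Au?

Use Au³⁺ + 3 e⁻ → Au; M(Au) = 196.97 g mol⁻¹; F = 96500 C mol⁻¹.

1.15 × 10⁶ s

n(Au) = m/M = 140 / 196.97 = 0.7108 mol.
Each Au atom requires 3 electrons, so n(e⁻) = 3 × 0.7108 = 2.132 mol.
Q = n(e⁻)·F = 2.132 × 96500 = 205800 C.
t = Q/I = 205800 / 0.1790 A = 1150000 s.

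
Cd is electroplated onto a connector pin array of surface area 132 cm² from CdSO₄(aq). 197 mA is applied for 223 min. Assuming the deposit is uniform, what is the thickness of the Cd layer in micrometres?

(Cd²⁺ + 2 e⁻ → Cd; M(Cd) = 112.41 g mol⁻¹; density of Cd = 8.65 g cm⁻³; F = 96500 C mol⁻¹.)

Q = I·t = 0.1970 × 13380 = 2636 C; n(e⁻) = 0.02731 mol.
n(Cd) = n(e⁻)/2 = 0.01366 mol, so m = 0.01366 × 112.41 = 1.535 g.
Volume = m/ρ = 1.535 / 8.65 = 0.1775 cm³.
Thickness = V/A = 0.1775 / 132 = 0.00134 cm = 13.4 μm.

13.4 μm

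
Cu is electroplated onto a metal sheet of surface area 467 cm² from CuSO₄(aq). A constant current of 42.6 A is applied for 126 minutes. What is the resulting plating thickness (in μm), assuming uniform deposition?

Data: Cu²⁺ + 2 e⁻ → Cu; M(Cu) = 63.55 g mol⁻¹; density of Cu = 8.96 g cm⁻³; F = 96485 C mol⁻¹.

Q = I·t = 42.60 × 7560.0 = 322100 C; n(e⁻) = 3.338 mol.
n(Cu) = n(e⁻)/2 = 1.669 mol, so m = 1.669 × 63.55 = 106.1 g.
Volume = m/ρ = 106.1 / 8.96 = 11.84 cm³.
Thickness = V/A = 11.84 / 467 = 0.0253 cm = 253 μm.

253 μm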